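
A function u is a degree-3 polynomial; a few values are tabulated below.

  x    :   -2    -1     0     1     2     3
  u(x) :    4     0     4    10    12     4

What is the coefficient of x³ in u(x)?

First differences: -4, 4, 6, 2, -8. Second differences: 8, 2, -4, -10. Third differences: -6, -6, -6.
Level-3 differences are constant, so u has degree 3.
Fitting a degree-3 polynomial gives u(x) = -x³ + x² + 6x + 4.
The coefficient of x³ is -1.

-1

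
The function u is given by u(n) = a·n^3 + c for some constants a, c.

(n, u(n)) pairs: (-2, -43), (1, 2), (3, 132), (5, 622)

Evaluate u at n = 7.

1712

From u(-2) = -43 and u(1) = 2: -8a + c = -43 and 1a + c = 2.
Subtracting: 9a = 45, so a = 5; then c = -43 − 5·(-8) = -3.
So u(n) = 5n³ − 3, and u(7) = 1712.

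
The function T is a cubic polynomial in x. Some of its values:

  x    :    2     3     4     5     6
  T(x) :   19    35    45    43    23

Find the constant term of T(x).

Write T(x) = ax³ + bx² + cx + d; the 5 given values yield a linear system in the 4 coefficients.
Solving, T(x) = -x³ + 6x² + 5x - 7.
The constant term is T(0) = -7.

-7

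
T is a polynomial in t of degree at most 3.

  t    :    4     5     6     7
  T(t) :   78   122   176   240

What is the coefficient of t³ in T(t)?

First differences: 44, 54, 64. Second differences: 10, 10.
Level-2 differences are constant, so T has degree 2.
Fitting a degree-2 polynomial gives T(t) = 5t² - t + 2.
The coefficient of t³ is 0.

0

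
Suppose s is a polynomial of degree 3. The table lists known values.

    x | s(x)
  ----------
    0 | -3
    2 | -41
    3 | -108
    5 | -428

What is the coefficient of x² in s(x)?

-1

Write s(x) = ax³ + bx² + cx + d; the 4 given values yield a linear system in the 4 coefficients.
Solving, s(x) = -3x³ - x² - 5x - 3.
The coefficient of x² is -1.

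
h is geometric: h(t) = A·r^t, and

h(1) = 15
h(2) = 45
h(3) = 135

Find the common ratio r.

Consecutive ratio: 45/15 = 3, and 135/45 = 3, so r = 3.
Then A·3^1 = 15 gives A = 5, and h(t) = 5·3^t.

3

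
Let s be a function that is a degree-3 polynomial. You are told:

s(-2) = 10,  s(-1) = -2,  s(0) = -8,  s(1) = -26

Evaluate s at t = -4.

124

Write s(t) = at³ + bt² + ct + d; the 4 given values yield a linear system in the 4 coefficients.
Solving, s(t) = -3t³ - 6t² - 9t - 8.
Then s(-4) = 124.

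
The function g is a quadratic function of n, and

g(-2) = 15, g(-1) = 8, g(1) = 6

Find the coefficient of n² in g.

Write g(n) = an² + bn + c; the 3 given values yield a linear system in the 3 coefficients.
Solving, g(n) = 2n² - n + 5.
The coefficient of n² is 2.

2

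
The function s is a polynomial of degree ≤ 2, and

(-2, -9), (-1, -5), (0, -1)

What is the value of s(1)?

3

First differences: 4, 4.
Level-1 differences are constant, so s has degree 1.
Fitting a degree-1 polynomial gives s(m) = 4m - 1.
Then s(1) = 3.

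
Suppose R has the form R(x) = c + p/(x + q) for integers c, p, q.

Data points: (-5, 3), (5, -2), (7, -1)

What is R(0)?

13

(R(x) − c)(x + q) = p for each data point; the three points give a linear system in c and q, then p follows.
Solving: c = 1, q = -1, p = -12, so R(x) = 1 − 12/(x − 1).
Then R(0) = 1 − 12/(-1) = 13.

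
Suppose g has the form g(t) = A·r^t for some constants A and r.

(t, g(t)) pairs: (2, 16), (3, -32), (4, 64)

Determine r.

-2

Consecutive ratio: -32/16 = -2, and 64/(-32) = -2, so r = -2.
Then A·(-2)^2 = 16 gives A = 4, and g(t) = 4·(-2)^t.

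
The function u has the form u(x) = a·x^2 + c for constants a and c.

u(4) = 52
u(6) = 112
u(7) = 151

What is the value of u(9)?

247

From u(4) = 52 and u(6) = 112: 16a + c = 52 and 36a + c = 112.
Subtracting: 20a = 60, so a = 3; then c = 52 − 3·16 = 4.
So u(x) = 3x² + 4, and u(9) = 247.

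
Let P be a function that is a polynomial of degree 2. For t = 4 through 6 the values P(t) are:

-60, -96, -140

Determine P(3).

-32

Write P(t) = at² + bt + c; the 3 given values yield a linear system in the 3 coefficients.
Solving, P(t) = -4t² + 4.
Then P(3) = -32.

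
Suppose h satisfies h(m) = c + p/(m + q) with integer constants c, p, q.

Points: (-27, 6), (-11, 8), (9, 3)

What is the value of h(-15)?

(h(m) − c)(m + q) = p for each data point; the three points give a linear system in c and q, then p follows.
Solving: c = 5, q = 3, p = -24, so h(m) = 5 − 24/(m + 3).
Then h(-15) = 5 − 24/(-12) = 7.

7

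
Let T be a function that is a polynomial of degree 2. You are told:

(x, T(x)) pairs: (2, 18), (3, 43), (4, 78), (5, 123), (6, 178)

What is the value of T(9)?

Write T(x) = ax² + bx + c; the 5 given values yield a linear system in the 3 coefficients.
Solving, T(x) = 5x² - 2.
Then T(9) = 403.

403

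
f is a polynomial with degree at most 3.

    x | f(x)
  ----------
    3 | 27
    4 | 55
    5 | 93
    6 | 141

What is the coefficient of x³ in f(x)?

0

First differences: 28, 38, 48. Second differences: 10, 10.
Level-2 differences are constant, so f has degree 2.
Fitting a degree-2 polynomial gives f(x) = 5x² - 7x + 3.
The coefficient of x³ is 0.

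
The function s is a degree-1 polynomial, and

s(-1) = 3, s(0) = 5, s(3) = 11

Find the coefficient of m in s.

2

Write s(m) = am + b; the 3 given values yield a linear system in the 2 coefficients.
Solving, s(m) = 2m + 5.
The coefficient of m is 2.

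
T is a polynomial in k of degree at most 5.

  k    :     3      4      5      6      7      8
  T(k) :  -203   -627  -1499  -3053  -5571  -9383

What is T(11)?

-32603

First differences: -424, -872, -1554, -2518, -3812. Second differences: -448, -682, -964, -1294. Third differences: -234, -282, -330. Fourth differences: -48, -48.
Level-4 differences are constant, so T has degree 4.
Fitting a degree-4 polynomial gives T(k) = -2k^4 - 3k³ + 6k² - 5k + 1.
Then T(11) = -32603.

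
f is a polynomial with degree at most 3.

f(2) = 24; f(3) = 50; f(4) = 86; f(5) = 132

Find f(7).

Write f(m) = am³ + bm² + cm + d; the 4 given values yield a linear system in the 4 coefficients.
Solving, the leading coefficient vanishes, and f(m) = 5m² + m + 2.
Then f(7) = 254.

254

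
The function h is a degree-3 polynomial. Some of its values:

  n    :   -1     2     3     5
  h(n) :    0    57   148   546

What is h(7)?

Write h(n) = an³ + bn² + cn + d; the 4 given values yield a linear system in the 4 coefficients.
Solving, h(n) = 3n³ + 6n² + 4n + 1.
Then h(7) = 1352.

1352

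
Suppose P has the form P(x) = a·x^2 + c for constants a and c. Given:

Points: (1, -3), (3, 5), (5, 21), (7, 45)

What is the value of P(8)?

60

From P(1) = -3 and P(3) = 5: 1a + c = -3 and 9a + c = 5.
Subtracting: 8a = 8, so a = 1; then c = -3 − 1·1 = -4.
So P(x) = 1x² − 4, and P(8) = 60.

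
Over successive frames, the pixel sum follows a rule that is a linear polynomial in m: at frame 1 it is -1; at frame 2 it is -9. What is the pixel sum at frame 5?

-33

Write the value at m as T(m).
Write T(m) = am + b; the 2 given values yield a linear system in the 2 coefficients.
Solving, T(m) = -8m + 7.
Then T(5) = -33.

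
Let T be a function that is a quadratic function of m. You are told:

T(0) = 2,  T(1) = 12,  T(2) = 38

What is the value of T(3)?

80

Write T(m) = am² + bm + c; the 3 given values yield a linear system in the 3 coefficients.
Solving, T(m) = 8m² + 2m + 2.
Then T(3) = 80.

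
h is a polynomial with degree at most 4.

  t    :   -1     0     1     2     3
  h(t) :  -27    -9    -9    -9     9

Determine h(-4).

-369

First differences: 18, 0, 0, 18. Second differences: -18, 0, 18. Third differences: 18, 18.
Level-3 differences are constant, so h has degree 3.
Fitting a degree-3 polynomial gives h(t) = 3t³ - 9t² + 6t - 9.
Then h(-4) = -369.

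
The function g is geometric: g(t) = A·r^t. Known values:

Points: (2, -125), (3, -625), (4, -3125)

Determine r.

5

Consecutive ratio: -625/(-125) = 5, and -3125/(-625) = 5, so r = 5.
Then A·5^2 = -125 gives A = -5, and g(t) = -5·5^t.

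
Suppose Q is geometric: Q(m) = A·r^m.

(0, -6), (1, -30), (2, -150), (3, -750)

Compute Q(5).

Consecutive ratio: -30/(-6) = 5, and -150/(-30) = 5, so r = 5.
Then A·5^0 = -6 gives A = -6, and Q(m) = -6·5^m.
Q(5) = -6·5^5 = -18750.

-18750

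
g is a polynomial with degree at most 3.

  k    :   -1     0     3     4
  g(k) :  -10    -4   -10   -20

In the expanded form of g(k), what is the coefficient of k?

Write g(k) = ak³ + bk² + ck + d; the 4 given values yield a linear system in the 4 coefficients.
Solving, the leading coefficient vanishes, and g(k) = -2k² + 4k - 4.
The coefficient of k is 4.

4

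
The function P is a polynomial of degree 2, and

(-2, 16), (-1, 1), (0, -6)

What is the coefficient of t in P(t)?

Write P(t) = at² + bt + c; the 3 given values yield a linear system in the 3 coefficients.
Solving, P(t) = 4t² - 3t - 6.
The coefficient of t is -3.

-3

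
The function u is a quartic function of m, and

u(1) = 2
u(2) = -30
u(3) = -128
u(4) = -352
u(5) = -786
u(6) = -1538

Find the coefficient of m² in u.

Write u(m) = am^4 + bm³ + cm² + dm + e; the 6 given values yield a linear system in the 5 coefficients.
Solving, u(m) = -m^4 - 8m² + 7m + 4.
The coefficient of m² is -8.

-8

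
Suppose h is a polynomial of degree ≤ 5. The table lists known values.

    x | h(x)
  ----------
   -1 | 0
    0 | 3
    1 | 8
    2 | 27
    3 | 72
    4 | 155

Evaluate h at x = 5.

288

Write h(x) = ax^5 + bx^4 + cx³ + dx² + ex + p; the 6 given values yield a linear system in the 6 coefficients.
Solving, the top 2 coefficients vanish, and h(x) = 2x³ + x² + 2x + 3.
Then h(5) = 288.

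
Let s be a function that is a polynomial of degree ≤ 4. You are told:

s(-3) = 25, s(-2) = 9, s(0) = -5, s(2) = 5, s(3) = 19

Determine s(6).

97

Write s(k) = ak^4 + bk³ + ck² + dk + e; the 5 given values yield a linear system in the 5 coefficients.
Solving, the top 2 coefficients vanish, and s(k) = 3k² - k - 5.
Then s(6) = 97.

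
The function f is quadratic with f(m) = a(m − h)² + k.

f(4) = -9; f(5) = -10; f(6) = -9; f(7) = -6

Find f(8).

First differences -1, 1, 3; second difference 2 = 2a, so a = 1.
Expanding, the m-coefficient is −2ah = -2h; matching it to the data gives h = 5, and then k = -10.
So f(m) = 1(m − 5)² − 10.
f(8) = 1·3² − 10 = -1.

-1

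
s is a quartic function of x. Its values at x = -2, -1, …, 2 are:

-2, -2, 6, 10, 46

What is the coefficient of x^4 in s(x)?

2

Write s(x) = ax^4 + bx³ + cx² + dx + e; the 5 given values yield a linear system in the 5 coefficients.
Solving, s(x) = 2x^4 + 2x³ - 4x² + 4x + 6.
The coefficient of x^4 is 2.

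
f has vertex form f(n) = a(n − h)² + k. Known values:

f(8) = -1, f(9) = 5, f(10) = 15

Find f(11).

First differences 6, 10; second difference 4 = 2a, so a = 2.
Expanding, the n-coefficient is −2ah = -4h; matching it to the data gives h = 7, and then k = -3.
So f(n) = 2(n − 7)² − 3.
f(11) = 2·4² − 3 = 29.

29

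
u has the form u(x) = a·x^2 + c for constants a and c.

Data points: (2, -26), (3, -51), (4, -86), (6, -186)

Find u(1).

-11

From u(2) = -26 and u(3) = -51: 4a + c = -26 and 9a + c = -51.
Subtracting: 5a = -25, so a = -5; then c = -26 − (-5)·4 = -6.
So u(x) = -5x² − 6, and u(1) = -11.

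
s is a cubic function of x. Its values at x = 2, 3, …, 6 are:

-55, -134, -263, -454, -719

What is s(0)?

First differences: -79, -129, -191, -265. Second differences: -50, -62, -74. Third differences: -12, -12.
Level-3 differences are constant, so s has degree 3.
Fitting a degree-3 polynomial gives s(x) = -2x³ - 7x² - 6x + 1.
The constant term is s(0) = 1.

1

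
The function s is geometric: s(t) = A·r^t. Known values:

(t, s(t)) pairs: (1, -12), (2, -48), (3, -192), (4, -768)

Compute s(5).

Consecutive ratio: -48/(-12) = 4, and -192/(-48) = 4, so r = 4.
Then A·4^1 = -12 gives A = -3, and s(t) = -3·4^t.
s(5) = -3·4^5 = -3072.

-3072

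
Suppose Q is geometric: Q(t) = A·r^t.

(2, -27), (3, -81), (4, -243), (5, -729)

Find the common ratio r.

Consecutive ratio: -81/(-27) = 3, and -243/(-81) = 3, so r = 3.
Then A·3^2 = -27 gives A = -3, and Q(t) = -3·3^t.

3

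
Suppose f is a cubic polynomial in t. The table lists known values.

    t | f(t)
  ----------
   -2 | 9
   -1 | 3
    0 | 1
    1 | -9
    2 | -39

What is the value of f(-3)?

31

First differences: -6, -2, -10, -30. Second differences: 4, -8, -20. Third differences: -12, -12.
Level-3 differences are constant, so f has degree 3.
Fitting a degree-3 polynomial gives f(t) = -2t³ - 4t² - 4t + 1.
Then f(-3) = 31.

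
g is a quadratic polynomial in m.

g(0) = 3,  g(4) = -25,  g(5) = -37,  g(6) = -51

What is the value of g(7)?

-67

Write g(m) = am² + bm + c; the 4 given values yield a linear system in the 3 coefficients.
Solving, g(m) = -m² - 3m + 3.
Then g(7) = -67.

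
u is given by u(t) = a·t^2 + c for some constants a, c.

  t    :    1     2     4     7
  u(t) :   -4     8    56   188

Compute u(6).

136

From u(1) = -4 and u(2) = 8: 1a + c = -4 and 4a + c = 8.
Subtracting: 3a = 12, so a = 4; then c = -4 − 4·1 = -8.
So u(t) = 4t² − 8, and u(6) = 136.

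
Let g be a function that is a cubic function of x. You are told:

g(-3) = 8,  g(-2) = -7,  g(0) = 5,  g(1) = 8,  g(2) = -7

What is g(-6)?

Write g(x) = ax³ + bx² + cx + d; the 5 given values yield a linear system in the 4 coefficients.
Solving, g(x) = -2x³ - 3x² + 8x + 5.
Then g(-6) = 281.

281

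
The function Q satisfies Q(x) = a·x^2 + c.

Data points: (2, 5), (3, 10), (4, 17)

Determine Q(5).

26

From Q(2) = 5 and Q(3) = 10: 4a + c = 5 and 9a + c = 10.
Subtracting: 5a = 5, so a = 1; then c = 5 − 1·4 = 1.
So Q(x) = 1x² + 1, and Q(5) = 26.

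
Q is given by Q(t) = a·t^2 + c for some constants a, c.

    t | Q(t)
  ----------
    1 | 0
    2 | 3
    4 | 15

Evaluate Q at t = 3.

8

From Q(1) = 0 and Q(2) = 3: 1a + c = 0 and 4a + c = 3.
Subtracting: 3a = 3, so a = 1; then c = 0 − 1·1 = -1.
So Q(t) = 1t² − 1, and Q(3) = 8.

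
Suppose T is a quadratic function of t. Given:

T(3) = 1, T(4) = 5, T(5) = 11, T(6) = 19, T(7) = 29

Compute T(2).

-1

First differences: 4, 6, 8, 10. Second differences: 2, 2, 2.
Level-2 differences are constant, so T has degree 2.
Fitting a degree-2 polynomial gives T(t) = t² - 3t + 1.
Then T(2) = -1.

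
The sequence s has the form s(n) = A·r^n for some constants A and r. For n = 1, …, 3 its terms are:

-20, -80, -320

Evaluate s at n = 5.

Consecutive ratio: -80/(-20) = 4, and -320/(-80) = 4, so r = 4.
Then A·4^1 = -20 gives A = -5, and s(n) = -5·4^n.
s(5) = -5·4^5 = -5120.

-5120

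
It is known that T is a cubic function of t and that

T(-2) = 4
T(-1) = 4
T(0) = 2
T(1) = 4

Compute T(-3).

-4

Write T(t) = at³ + bt² + ct + d; the 4 given values yield a linear system in the 4 coefficients.
Solving, T(t) = t³ + 2t² - t + 2.
Then T(-3) = -4.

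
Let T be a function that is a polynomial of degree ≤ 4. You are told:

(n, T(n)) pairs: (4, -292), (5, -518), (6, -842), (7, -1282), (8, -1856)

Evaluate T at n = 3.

First differences: -226, -324, -440, -574. Second differences: -98, -116, -134. Third differences: -18, -18.
Level-3 differences are constant, so T has degree 3.
Fitting a degree-3 polynomial gives T(n) = -3n³ - 4n² - 7n - 8.
Then T(3) = -146.

-146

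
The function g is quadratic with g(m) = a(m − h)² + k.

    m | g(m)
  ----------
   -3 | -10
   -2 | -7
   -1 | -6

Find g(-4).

First differences 3, 1; second difference -2 = 2a, so a = -1.
Expanding, the m-coefficient is −2ah = 2h; matching it to the data gives h = -1, and then k = -6.
So g(m) = -1(m + 1)² − 6.
g(-4) = -1·(-3)² − 6 = -15.

-15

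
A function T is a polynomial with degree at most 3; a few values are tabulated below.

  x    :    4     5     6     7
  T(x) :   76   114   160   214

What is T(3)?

46

First differences: 38, 46, 54. Second differences: 8, 8.
Level-2 differences are constant, so T has degree 2.
Fitting a degree-2 polynomial gives T(x) = 4x² + 2x + 4.
Then T(3) = 46.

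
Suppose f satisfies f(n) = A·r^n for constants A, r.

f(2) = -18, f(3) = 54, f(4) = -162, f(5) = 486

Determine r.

-3

Consecutive ratio: 54/(-18) = -3, and -162/54 = -3, so r = -3.
Then A·(-3)^2 = -18 gives A = -2, and f(n) = -2·(-3)^n.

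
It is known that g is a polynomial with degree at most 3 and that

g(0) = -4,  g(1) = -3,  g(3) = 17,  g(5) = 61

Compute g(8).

172

Write g(n) = an³ + bn² + cn + d; the 4 given values yield a linear system in the 4 coefficients.
Solving, the leading coefficient vanishes, and g(n) = 3n² - 2n - 4.
Then g(8) = 172.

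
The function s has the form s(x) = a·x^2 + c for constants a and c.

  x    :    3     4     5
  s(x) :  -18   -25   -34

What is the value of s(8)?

From s(3) = -18 and s(4) = -25: 9a + c = -18 and 16a + c = -25.
Subtracting: 7a = -7, so a = -1; then c = -18 − (-1)·9 = -9.
So s(x) = -1x² − 9, and s(8) = -73.

-73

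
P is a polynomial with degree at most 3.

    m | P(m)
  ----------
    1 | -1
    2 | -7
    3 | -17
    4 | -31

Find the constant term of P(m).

First differences: -6, -10, -14. Second differences: -4, -4.
Level-2 differences are constant, so P has degree 2.
Fitting a degree-2 polynomial gives P(m) = -2m² + 1.
The constant term is P(0) = 1.

1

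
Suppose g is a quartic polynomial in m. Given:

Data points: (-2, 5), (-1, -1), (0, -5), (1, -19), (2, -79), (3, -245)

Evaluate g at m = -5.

-205

First differences: -6, -4, -14, -60, -166. Second differences: 2, -10, -46, -106. Third differences: -12, -36, -60. Fourth differences: -24, -24.
Level-4 differences are constant, so g has degree 4.
Fitting a degree-4 polynomial gives g(m) = -m^4 - 4m³ - 4m² - 5m - 5.
Then g(-5) = -205.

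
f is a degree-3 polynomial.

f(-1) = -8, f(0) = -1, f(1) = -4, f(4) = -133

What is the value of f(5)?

-236

Write f(x) = ax³ + bx² + cx + d; the 4 given values yield a linear system in the 4 coefficients.
Solving, f(x) = -x³ - 5x² + 3x - 1.
Then f(5) = -236.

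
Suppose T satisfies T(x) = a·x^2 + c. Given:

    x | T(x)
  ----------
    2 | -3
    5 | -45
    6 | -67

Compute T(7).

From T(2) = -3 and T(5) = -45: 4a + c = -3 and 25a + c = -45.
Subtracting: 21a = -42, so a = -2; then c = -3 − (-2)·4 = 5.
So T(x) = -2x² + 5, and T(7) = -93.

-93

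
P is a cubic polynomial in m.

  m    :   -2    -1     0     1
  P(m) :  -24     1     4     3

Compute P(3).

61

Write P(m) = am³ + bm² + cm + d; the 4 given values yield a linear system in the 4 coefficients.
Solving, P(m) = 3m³ - 2m² - 2m + 4.
Then P(3) = 61.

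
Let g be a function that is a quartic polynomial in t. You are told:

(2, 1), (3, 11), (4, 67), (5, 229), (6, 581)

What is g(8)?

Write g(t) = at^4 + bt³ + ct² + dt + e; the 5 given values yield a linear system in the 5 coefficients.
Solving, g(t) = t^4 - 4t³ + 4t² + t - 1.
Then g(8) = 2311.

2311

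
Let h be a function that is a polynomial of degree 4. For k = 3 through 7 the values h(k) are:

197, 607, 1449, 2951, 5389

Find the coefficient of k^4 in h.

2

Write h(k) = ak^4 + bk³ + ck² + dk + e; the 5 given values yield a linear system in the 5 coefficients.
Solving, h(k) = 2k^4 + 2k³ - 2k² - 1.
The coefficient of k^4 is 2.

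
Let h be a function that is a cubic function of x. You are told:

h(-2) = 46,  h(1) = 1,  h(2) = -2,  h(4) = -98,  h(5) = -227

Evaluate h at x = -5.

Write h(x) = ax³ + bx² + cx + d; the 5 given values yield a linear system in the 4 coefficients.
Solving, h(x) = -3x³ + 6x² - 2.
Then h(-5) = 523.

523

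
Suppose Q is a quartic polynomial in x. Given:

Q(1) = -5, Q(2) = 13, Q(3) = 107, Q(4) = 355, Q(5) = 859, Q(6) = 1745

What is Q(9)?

8315

First differences: 18, 94, 248, 504, 886. Second differences: 76, 154, 256, 382. Third differences: 78, 102, 126. Fourth differences: 24, 24.
Level-4 differences are constant, so Q has degree 4.
Fitting a degree-4 polynomial gives Q(x) = x^4 + 3x³ - 5x² - 3x - 1.
Then Q(9) = 8315.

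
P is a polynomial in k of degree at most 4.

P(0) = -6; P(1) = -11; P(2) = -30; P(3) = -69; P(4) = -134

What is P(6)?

-366

First differences: -5, -19, -39, -65. Second differences: -14, -20, -26. Third differences: -6, -6.
Level-3 differences are constant, so P has degree 3.
Fitting a degree-3 polynomial gives P(k) = -k³ - 4k² - 6.
Then P(6) = -366.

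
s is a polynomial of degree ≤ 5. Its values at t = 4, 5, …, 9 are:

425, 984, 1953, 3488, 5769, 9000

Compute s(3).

144

First differences: 559, 969, 1535, 2281, 3231. Second differences: 410, 566, 746, 950. Third differences: 156, 180, 204. Fourth differences: 24, 24.
Level-4 differences are constant, so s has degree 4.
Fitting a degree-4 polynomial gives s(t) = t^4 + 4t³ - 6t² + 9.
Then s(3) = 144.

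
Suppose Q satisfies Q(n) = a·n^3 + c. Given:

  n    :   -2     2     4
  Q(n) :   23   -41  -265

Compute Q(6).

-873

From Q(-2) = 23 and Q(2) = -41: -8a + c = 23 and 8a + c = -41.
Subtracting: 16a = -64, so a = -4; then c = 23 − (-4)·(-8) = -9.
So Q(n) = -4n³ − 9, and Q(6) = -873.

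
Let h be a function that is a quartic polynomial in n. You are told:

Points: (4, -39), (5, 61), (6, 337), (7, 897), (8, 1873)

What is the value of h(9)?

3421

Write h(n) = an^4 + bn³ + cn² + dn + e; the 5 given values yield a linear system in the 5 coefficients.
Solving, h(n) = n^4 - 4n³ - 3n² + 2n + 1.
Then h(9) = 3421.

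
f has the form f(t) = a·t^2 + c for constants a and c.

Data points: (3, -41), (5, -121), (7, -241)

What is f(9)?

From f(3) = -41 and f(5) = -121: 9a + c = -41 and 25a + c = -121.
Subtracting: 16a = -80, so a = -5; then c = -41 − (-5)·9 = 4.
So f(t) = -5t² + 4, and f(9) = -401.

-401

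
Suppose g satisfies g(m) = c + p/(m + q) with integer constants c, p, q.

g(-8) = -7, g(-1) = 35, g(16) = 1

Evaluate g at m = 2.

(g(m) − c)(m + q) = p for each data point; the three points give a linear system in c and q, then p follows.
Solving: c = -1, q = 2, p = 36, so g(m) = -1 + 36/(m + 2).
Then g(2) = -1 + 36/4 = 8.

8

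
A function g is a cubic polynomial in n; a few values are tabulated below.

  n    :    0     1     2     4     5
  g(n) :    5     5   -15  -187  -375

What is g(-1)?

Write g(n) = an³ + bn² + cn + d; the 5 given values yield a linear system in the 4 coefficients.
Solving, g(n) = -3n³ - n² + 4n + 5.
Then g(-1) = 3.

3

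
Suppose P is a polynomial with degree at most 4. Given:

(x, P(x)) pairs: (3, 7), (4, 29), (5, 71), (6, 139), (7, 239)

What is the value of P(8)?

First differences: 22, 42, 68, 100. Second differences: 20, 26, 32. Third differences: 6, 6.
Level-3 differences are constant, so P has degree 3.
Extending the table by one column gives the next first difference 138, so P(8) = 239 + 138 = 377.

377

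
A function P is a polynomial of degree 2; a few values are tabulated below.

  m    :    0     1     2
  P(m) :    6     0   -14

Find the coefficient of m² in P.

Write P(m) = am² + bm + c; the 3 given values yield a linear system in the 3 coefficients.
Solving, P(m) = -4m² - 2m + 6.
The coefficient of m² is -4.

-4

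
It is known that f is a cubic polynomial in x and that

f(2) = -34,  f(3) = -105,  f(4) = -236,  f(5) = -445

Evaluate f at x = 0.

0

Write f(x) = ax³ + bx² + cx + d; the 4 given values yield a linear system in the 4 coefficients.
Solving, f(x) = -3x³ - 3x² + x.
Then f(0) = 0.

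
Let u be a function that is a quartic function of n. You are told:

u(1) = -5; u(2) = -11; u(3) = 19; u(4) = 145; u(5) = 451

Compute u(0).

Write u(n) = an^4 + bn³ + cn² + dn + e; the 5 given values yield a linear system in the 5 coefficients.
Solving, u(n) = n^4 - 7n² + 1.
Then u(0) = 1.

1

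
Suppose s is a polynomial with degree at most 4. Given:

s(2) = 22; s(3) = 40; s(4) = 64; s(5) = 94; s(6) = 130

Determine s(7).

172

First differences: 18, 24, 30, 36. Second differences: 6, 6, 6.
Level-2 differences are constant, so s has degree 2.
Fitting a degree-2 polynomial gives s(m) = 3m² + 3m + 4.
Then s(7) = 172.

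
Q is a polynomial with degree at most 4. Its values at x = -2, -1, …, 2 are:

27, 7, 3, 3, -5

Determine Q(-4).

First differences: -20, -4, 0, -8. Second differences: 16, 4, -8. Third differences: -12, -12.
Level-3 differences are constant, so Q has degree 3.
Fitting a degree-3 polynomial gives Q(x) = -2x³ + 2x² + 3.
Then Q(-4) = 163.

163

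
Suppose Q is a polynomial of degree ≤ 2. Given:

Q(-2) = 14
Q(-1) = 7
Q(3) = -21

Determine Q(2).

Write Q(t) = at² + bt + c; the 3 given values yield a linear system in the 3 coefficients.
Solving, the leading coefficient vanishes, and Q(t) = -7t.
Then Q(2) = -14.

-14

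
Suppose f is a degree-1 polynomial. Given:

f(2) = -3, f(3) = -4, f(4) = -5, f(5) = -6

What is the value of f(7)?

-8

First differences: -1, -1, -1.
Level-1 differences are constant, so f has degree 1.
Fitting a degree-1 polynomial gives f(m) = -m - 1.
Then f(7) = -8.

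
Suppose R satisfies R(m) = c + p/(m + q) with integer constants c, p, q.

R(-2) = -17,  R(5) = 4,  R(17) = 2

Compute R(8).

3

(R(m) − c)(m + q) = p for each data point; the three points give a linear system in c and q, then p follows.
Solving: c = 1, q = 1, p = 18, so R(m) = 1 + 18/(m + 1).
Then R(8) = 1 + 18/9 = 3.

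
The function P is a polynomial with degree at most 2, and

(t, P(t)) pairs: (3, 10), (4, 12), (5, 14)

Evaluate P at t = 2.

8

Write P(t) = at² + bt + c; the 3 given values yield a linear system in the 3 coefficients.
Solving, the leading coefficient vanishes, and P(t) = 2t + 4.
Then P(2) = 8.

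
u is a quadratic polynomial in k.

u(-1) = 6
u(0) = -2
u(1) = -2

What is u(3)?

22

Write u(k) = ak² + bk + c; the 3 given values yield a linear system in the 3 coefficients.
Solving, u(k) = 4k² - 4k - 2.
Then u(3) = 22.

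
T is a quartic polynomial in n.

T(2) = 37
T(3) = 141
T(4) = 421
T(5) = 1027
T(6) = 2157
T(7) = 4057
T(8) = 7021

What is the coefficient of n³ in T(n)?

First differences: 104, 280, 606, 1130, 1900, 2964. Second differences: 176, 326, 524, 770, 1064. Third differences: 150, 198, 246, 294. Fourth differences: 48, 48, 48.
Level-4 differences are constant, so T has degree 4.
Fitting a degree-4 polynomial gives T(n) = 2n^4 - 3n³ + 5n² + 6n - 3.
The coefficient of n³ is -3.

-3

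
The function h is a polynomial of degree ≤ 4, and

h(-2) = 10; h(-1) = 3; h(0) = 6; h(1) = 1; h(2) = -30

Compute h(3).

First differences: -7, 3, -5, -31. Second differences: 10, -8, -26. Third differences: -18, -18.
Level-3 differences are constant, so h has degree 3.
Fitting a degree-3 polynomial gives h(k) = -3k³ - 4k² + 2k + 6.
Then h(3) = -105.

-105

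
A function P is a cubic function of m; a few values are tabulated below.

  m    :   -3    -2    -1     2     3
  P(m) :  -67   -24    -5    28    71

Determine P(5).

277

Write P(m) = am³ + bm² + cm + d; the 5 given values yield a linear system in the 4 coefficients.
Solving, P(m) = 2m³ + 5m + 2.
Then P(5) = 277.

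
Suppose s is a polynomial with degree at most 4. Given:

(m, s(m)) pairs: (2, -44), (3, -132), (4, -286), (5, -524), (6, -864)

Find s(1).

First differences: -88, -154, -238, -340. Second differences: -66, -84, -102. Third differences: -18, -18.
Level-3 differences are constant, so s has degree 3.
Fitting a degree-3 polynomial gives s(m) = -3m³ - 6m² - m + 6.
Then s(1) = -4.

-4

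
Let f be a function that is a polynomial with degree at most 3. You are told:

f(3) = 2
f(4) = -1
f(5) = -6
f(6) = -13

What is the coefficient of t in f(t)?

First differences: -3, -5, -7. Second differences: -2, -2.
Level-2 differences are constant, so f has degree 2.
Fitting a degree-2 polynomial gives f(t) = -t² + 4t - 1.
The coefficient of t is 4.

4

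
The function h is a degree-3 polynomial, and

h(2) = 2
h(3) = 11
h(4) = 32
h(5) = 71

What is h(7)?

227

Write h(k) = ak³ + bk² + ck + d; the 4 given values yield a linear system in the 4 coefficients.
Solving, h(k) = k³ - 3k² + 5k - 4.
Then h(7) = 227.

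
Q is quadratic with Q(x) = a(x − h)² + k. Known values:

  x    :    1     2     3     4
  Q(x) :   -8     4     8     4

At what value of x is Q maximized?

First differences 12, 4, -4; second difference -8 = 2a, so a = -4.
Expanding, the x-coefficient is −2ah = 8h; matching it to the data gives h = 3, and then k = 8.
So Q(x) = -4(x − 3)² + 8.
Hence h = 3.

3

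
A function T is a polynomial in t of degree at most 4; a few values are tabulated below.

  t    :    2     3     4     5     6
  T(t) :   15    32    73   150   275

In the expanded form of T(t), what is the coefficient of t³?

Write T(t) = at^4 + bt³ + ct² + dt + e; the 5 given values yield a linear system in the 5 coefficients.
Solving, the leading coefficient vanishes, and T(t) = 2t³ - 6t² + 9t + 5.
The coefficient of t³ is 2.

2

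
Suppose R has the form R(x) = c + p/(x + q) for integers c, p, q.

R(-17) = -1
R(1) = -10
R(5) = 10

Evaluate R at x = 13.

2

(R(x) − c)(x + q) = p for each data point; the three points give a linear system in c and q, then p follows.
Solving: c = 0, q = -3, p = 20, so R(x) = 20/(x − 3).
Then R(13) = 0 + 20/10 = 2.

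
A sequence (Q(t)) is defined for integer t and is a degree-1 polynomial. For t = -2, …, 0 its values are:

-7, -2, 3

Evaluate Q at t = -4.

-17

First differences: 5, 5.
Level-1 differences are constant, so Q has degree 1.
Fitting a degree-1 polynomial gives Q(t) = 5t + 3.
Then Q(-4) = -17.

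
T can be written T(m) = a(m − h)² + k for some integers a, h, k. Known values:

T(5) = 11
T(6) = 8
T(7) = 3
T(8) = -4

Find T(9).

First differences -3, -5, -7; second difference -2 = 2a, so a = -1.
Expanding, the m-coefficient is −2ah = 2h; matching it to the data gives h = 4, and then k = 12.
So T(m) = -1(m − 4)² + 12.
T(9) = -1·5² + 12 = -13.

-13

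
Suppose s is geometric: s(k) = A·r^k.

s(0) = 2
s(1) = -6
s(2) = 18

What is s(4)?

162

Consecutive ratio: -6/2 = -3, and 18/(-6) = -3, so r = -3.
Then A·(-3)^0 = 2 gives A = 2, and s(k) = 2·(-3)^k.
s(4) = 2·(-3)^4 = 162.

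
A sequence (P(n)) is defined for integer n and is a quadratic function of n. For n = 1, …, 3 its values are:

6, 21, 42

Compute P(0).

-3

Write P(n) = an² + bn + c; the 3 given values yield a linear system in the 3 coefficients.
Solving, P(n) = 3n² + 6n - 3.
Then P(0) = -3.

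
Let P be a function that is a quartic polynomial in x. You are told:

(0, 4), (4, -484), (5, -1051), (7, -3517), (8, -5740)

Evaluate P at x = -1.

Write P(x) = ax^4 + bx³ + cx² + dx + e; the 5 given values yield a linear system in the 5 coefficients.
Solving, P(x) = -x^4 - 3x³ - x² - 6x + 4.
Then P(-1) = 11.

11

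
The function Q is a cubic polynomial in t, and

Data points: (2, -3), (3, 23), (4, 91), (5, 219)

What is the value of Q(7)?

727

Write Q(t) = at³ + bt² + ct + d; the 4 given values yield a linear system in the 4 coefficients.
Solving, Q(t) = 3t³ - 6t² - t - 1.
Then Q(7) = 727.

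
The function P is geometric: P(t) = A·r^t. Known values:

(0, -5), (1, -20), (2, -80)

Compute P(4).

-1280

Consecutive ratio: -20/(-5) = 4, and -80/(-20) = 4, so r = 4.
Then A·4^0 = -5 gives A = -5, and P(t) = -5·4^t.
P(4) = -5·4^4 = -1280.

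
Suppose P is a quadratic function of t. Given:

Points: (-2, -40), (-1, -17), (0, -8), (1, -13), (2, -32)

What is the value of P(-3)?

-77

First differences: 23, 9, -5, -19. Second differences: -14, -14, -14.
Level-2 differences are constant, so P has degree 2.
Fitting a degree-2 polynomial gives P(t) = -7t² + 2t - 8.
Then P(-3) = -77.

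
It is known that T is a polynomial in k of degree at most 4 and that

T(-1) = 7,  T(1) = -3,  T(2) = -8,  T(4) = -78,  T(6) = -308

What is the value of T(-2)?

Write T(k) = ak^4 + bk³ + ck² + dk + e; the 5 given values yield a linear system in the 5 coefficients.
Solving, the leading coefficient vanishes, and T(k) = -2k³ + 4k² - 3k - 2.
Then T(-2) = 36.

36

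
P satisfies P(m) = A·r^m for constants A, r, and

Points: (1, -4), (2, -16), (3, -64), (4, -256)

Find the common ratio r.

4

Consecutive ratio: -16/(-4) = 4, and -64/(-16) = 4, so r = 4.
Then A·4^1 = -4 gives A = -1, and P(m) = -1·4^m.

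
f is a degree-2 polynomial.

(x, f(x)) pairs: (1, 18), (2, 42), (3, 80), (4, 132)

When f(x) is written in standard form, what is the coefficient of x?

Write f(x) = ax² + bx + c; the 4 given values yield a linear system in the 3 coefficients.
Solving, f(x) = 7x² + 3x + 8.
The coefficient of x is 3.

3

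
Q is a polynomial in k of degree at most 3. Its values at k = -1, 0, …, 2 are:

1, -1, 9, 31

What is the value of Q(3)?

Write Q(k) = ak³ + bk² + ck + d; the 4 given values yield a linear system in the 4 coefficients.
Solving, the leading coefficient vanishes, and Q(k) = 6k² + 4k - 1.
Then Q(3) = 65.

65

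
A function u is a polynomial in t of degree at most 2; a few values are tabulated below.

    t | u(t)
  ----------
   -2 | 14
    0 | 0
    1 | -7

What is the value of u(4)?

Write u(t) = at² + bt + c; the 3 given values yield a linear system in the 3 coefficients.
Solving, the leading coefficient vanishes, and u(t) = -7t.
Then u(4) = -28.

-28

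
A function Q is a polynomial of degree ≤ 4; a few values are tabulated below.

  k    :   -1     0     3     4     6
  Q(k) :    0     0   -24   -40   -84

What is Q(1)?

Write Q(k) = ak^4 + bk³ + ck² + dk + e; the 5 given values yield a linear system in the 5 coefficients.
Solving, the top 2 coefficients vanish, and Q(k) = -2k² - 2k.
Then Q(1) = -4.

-4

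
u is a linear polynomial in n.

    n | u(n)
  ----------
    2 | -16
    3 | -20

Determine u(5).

Write u(n) = an + b; the 2 given values yield a linear system in the 2 coefficients.
Solving, u(n) = -4n - 8.
Then u(5) = -28.

-28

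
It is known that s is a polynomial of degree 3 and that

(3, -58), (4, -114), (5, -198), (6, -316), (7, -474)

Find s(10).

First differences: -56, -84, -118, -158. Second differences: -28, -34, -40. Third differences: -6, -6.
Level-3 differences are constant, so s has degree 3.
Fitting a degree-3 polynomial gives s(k) = -k³ - 2k² - 5k + 2.
Then s(10) = -1248.

-1248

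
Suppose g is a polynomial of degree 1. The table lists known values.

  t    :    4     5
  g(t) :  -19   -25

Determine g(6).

-31

Write g(t) = at + b; the 2 given values yield a linear system in the 2 coefficients.
Solving, g(t) = -6t + 5.
Then g(6) = -31.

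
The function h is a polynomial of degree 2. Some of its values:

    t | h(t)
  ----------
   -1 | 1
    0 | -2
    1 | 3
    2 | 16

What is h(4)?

Write h(t) = at² + bt + c; the 4 given values yield a linear system in the 3 coefficients.
Solving, h(t) = 4t² + t - 2.
Then h(4) = 66.

66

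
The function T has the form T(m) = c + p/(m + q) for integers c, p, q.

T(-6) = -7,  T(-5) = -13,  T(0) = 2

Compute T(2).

(T(m) − c)(m + q) = p for each data point; the three points give a linear system in c and q, then p follows.
Solving: c = -1, q = 4, p = 12, so T(m) = -1 + 12/(m + 4).
Then T(2) = -1 + 12/6 = 1.

1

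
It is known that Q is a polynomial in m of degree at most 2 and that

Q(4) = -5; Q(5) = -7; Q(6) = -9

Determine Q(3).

-3

First differences: -2, -2.
Level-1 differences are constant, so Q has degree 1.
Fitting a degree-1 polynomial gives Q(m) = -2m + 3.
Then Q(3) = -3.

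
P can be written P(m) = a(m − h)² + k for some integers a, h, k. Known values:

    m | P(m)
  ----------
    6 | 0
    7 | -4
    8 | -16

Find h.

6

First differences -4, -12; second difference -8 = 2a, so a = -4.
Expanding, the m-coefficient is −2ah = 8h; matching it to the data gives h = 6, and then k = 0.
So P(m) = -4(m − 6)² + 0.
Hence h = 6.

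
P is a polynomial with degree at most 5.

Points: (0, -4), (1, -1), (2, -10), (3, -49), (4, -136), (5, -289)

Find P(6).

First differences: 3, -9, -39, -87, -153. Second differences: -12, -30, -48, -66. Third differences: -18, -18, -18.
Level-3 differences are constant, so P has degree 3.
Fitting a degree-3 polynomial gives P(m) = -3m³ + 3m² + 3m - 4.
Then P(6) = -526.

-526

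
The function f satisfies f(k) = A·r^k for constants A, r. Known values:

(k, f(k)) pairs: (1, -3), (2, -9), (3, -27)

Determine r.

3

Consecutive ratio: -9/(-3) = 3, and -27/(-9) = 3, so r = 3.
Then A·3^1 = -3 gives A = -1, and f(k) = -1·3^k.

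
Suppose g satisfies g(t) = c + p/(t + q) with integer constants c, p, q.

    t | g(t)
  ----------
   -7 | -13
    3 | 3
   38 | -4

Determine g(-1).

(g(t) − c)(t + q) = p for each data point; the three points give a linear system in c and q, then p follows.
Solving: c = -5, q = 2, p = 40, so g(t) = -5 + 40/(t + 2).
Then g(-1) = -5 + 40/1 = 35.

35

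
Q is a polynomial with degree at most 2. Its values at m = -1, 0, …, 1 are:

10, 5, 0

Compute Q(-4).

25

First differences: -5, -5.
Level-1 differences are constant, so Q has degree 1.
Fitting a degree-1 polynomial gives Q(m) = -5m + 5.
Then Q(-4) = 25.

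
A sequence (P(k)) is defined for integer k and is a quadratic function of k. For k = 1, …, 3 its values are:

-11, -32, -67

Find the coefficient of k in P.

0

Write P(k) = ak² + bk + c; the 3 given values yield a linear system in the 3 coefficients.
Solving, P(k) = -7k² - 4.
The coefficient of k is 0.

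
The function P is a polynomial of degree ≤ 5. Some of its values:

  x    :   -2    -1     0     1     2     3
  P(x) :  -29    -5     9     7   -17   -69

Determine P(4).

-155

Write P(x) = ax^5 + bx^4 + cx³ + dx² + ex + p; the 6 given values yield a linear system in the 6 coefficients.
Solving, the top 2 coefficients vanish, and P(x) = -x³ - 8x² + 7x + 9.
Then P(4) = -155.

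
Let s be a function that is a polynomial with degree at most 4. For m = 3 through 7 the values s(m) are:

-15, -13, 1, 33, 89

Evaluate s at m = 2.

First differences: 2, 14, 32, 56. Second differences: 12, 18, 24. Third differences: 6, 6.
Level-3 differences are constant, so s has degree 3.
Fitting a degree-3 polynomial gives s(m) = m³ - 6m² + 7m - 9.
Then s(2) = -11.

-11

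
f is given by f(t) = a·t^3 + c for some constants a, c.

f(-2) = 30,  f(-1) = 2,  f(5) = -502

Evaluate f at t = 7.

From f(-2) = 30 and f(-1) = 2: -8a + c = 30 and -1a + c = 2.
Subtracting: 7a = -28, so a = -4; then c = 30 − (-4)·(-8) = -2.
So f(t) = -4t³ − 2, and f(7) = -1374.

-1374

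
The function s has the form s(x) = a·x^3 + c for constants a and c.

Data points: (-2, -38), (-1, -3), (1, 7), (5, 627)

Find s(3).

From s(-2) = -38 and s(-1) = -3: -8a + c = -38 and -1a + c = -3.
Subtracting: 7a = 35, so a = 5; then c = -38 − 5·(-8) = 2.
So s(x) = 5x³ + 2, and s(3) = 137.

137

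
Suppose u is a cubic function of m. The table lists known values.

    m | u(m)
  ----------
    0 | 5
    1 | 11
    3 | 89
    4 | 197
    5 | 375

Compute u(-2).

-31

Write u(m) = am³ + bm² + cm + d; the 5 given values yield a linear system in the 4 coefficients.
Solving, u(m) = 3m³ - m² + 4m + 5.
Then u(-2) = -31.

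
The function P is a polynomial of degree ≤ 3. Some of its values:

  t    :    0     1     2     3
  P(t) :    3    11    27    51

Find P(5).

123

First differences: 8, 16, 24. Second differences: 8, 8.
Level-2 differences are constant, so P has degree 2.
Fitting a degree-2 polynomial gives P(t) = 4t² + 4t + 3.
Then P(5) = 123.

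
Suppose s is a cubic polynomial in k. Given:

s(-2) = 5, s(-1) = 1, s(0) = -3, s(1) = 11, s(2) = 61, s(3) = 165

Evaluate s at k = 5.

607

Write s(k) = ak³ + bk² + ck + d; the 6 given values yield a linear system in the 4 coefficients.
Solving, s(k) = 3k³ + 9k² + 2k - 3.
Then s(5) = 607.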